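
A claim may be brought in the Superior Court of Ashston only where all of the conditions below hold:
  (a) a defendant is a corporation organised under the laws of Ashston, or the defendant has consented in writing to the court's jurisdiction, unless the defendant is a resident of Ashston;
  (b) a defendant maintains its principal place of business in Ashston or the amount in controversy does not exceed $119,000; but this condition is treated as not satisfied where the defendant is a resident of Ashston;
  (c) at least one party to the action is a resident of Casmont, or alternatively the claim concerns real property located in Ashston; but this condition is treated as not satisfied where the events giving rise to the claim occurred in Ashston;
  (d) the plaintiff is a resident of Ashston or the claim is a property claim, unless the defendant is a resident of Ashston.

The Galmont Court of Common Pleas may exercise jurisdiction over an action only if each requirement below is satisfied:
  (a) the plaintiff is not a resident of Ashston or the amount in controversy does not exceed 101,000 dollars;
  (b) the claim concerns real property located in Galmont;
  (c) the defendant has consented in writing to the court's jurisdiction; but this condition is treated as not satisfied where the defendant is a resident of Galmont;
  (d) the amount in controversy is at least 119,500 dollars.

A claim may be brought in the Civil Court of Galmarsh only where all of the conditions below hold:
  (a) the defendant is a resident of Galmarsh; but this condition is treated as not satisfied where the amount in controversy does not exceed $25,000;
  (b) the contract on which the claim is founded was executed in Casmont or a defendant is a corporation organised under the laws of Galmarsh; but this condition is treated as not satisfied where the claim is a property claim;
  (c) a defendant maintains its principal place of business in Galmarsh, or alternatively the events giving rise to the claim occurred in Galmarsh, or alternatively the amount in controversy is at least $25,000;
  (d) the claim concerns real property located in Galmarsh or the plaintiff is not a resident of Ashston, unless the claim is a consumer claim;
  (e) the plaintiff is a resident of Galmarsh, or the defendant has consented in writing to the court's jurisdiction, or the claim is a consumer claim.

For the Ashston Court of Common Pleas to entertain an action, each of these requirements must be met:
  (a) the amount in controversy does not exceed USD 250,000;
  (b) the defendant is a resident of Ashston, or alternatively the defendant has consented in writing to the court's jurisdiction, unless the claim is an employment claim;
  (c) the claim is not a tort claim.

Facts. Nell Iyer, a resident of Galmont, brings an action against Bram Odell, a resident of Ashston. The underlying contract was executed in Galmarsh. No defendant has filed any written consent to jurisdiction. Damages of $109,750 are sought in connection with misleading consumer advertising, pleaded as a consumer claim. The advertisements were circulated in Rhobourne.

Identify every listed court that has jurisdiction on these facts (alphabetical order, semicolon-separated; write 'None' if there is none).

The Superior Court of Ashston:
  (a) No defendant is a corporation; no such written consent has been filed — no alternative holds. However, the defendant resides in Ashston, so the 'unless' proviso supplies this condition. Condition met.
  (b) The amount in controversy is USD 109,750, within the USD 119,000 ceiling, which satisfies one of the alternatives. However, the defendant resides in Ashston, which falls within the stated exception and so defeats the condition. Not satisfied.
  (c) No party resides in Casmont; the claim does not concern real property — no alternative holds. Fails.
  (d) The plaintiff resides in Galmont, not Ashston; the claim is a consumer claim, not a property claim — no alternative holds. The proviso rescues it, though: the defendant resides in Ashston. Met.
  → The court lacks jurisdiction.
The Galmont Court of Common Pleas:
  (a) The plaintiff resides in Galmont, which is not Ashston, so this disjunct is met. Condition met.
  (b) The claim does not concern real property. Fails.
  (c) No such written consent has been filed. Not satisfied.
  (d) The amount in controversy is 109,750 dollars, below the 119,500 dollars floor. Condition not met.
  → No jurisdiction.
The Civil Court of Galmarsh:
  (a) The defendant resides in Ashston, not Galmarsh. Condition not met.
  (b) The contract was executed in Galmarsh, not Casmont; no defendant is a corporation — no alternative holds. Not met.
  (c) The amount in controversy is USD 109,750, which meets the $25,000 floor, which satisfies one of the alternatives. Met.
  (d) The plaintiff resides in Galmont, which is not Ashston, which satisfies one of the alternatives. Satisfied.
  (e) The claim is a consumer claim — that alternative is enough. Condition met.
  → Not every requirement is met — no jurisdiction.
The Ashston Court of Common Pleas:
  (a) The amount in controversy is $109,750, within the USD 250,000 ceiling. Met.
  (b) The defendant resides in Ashston, which satisfies one of the alternatives. Met.
  (c) The claim is a consumer claim, not a tort claim. Satisfied.
  → Jurisdiction lies.

the Ashston Court of Common Pleas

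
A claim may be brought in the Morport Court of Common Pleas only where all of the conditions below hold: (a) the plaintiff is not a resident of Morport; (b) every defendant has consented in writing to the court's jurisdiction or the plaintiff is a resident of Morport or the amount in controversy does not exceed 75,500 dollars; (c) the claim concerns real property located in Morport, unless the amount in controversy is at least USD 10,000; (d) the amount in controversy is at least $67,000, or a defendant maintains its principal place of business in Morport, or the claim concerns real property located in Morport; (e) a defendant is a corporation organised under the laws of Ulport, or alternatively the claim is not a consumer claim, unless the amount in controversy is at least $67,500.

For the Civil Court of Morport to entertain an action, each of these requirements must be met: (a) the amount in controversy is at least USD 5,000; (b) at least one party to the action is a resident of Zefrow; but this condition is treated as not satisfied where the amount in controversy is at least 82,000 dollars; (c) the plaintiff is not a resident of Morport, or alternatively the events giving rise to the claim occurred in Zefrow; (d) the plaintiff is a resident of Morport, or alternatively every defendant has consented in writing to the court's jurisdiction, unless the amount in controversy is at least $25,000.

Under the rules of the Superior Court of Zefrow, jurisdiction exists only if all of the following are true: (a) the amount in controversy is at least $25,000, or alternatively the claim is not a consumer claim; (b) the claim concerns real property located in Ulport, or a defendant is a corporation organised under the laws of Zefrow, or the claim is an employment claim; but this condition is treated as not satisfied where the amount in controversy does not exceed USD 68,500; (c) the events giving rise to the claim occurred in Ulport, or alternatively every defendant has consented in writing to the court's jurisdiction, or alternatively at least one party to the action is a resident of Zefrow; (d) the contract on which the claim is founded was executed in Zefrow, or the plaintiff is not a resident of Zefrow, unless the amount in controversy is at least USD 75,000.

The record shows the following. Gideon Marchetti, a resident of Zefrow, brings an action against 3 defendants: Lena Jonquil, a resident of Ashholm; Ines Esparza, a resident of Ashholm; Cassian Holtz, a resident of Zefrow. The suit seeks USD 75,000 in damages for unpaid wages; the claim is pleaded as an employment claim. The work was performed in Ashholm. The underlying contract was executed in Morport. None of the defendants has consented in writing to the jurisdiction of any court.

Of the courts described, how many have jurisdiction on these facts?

3

The Morport Court of Common Pleas:
  (a) The plaintiff resides in Zefrow, which is not Morport. Met.
  (b) The amount in controversy is $75,000, within the USD 75,500 ceiling, which satisfies one of the alternatives. Condition met.
  (c) The claim does not concern real property. But the amount in controversy is 75,000 dollars, which meets the USD 10,000 floor, and the 'unless' clause therefore excuses the requirement. Satisfied.
  (d) The amount in controversy is $75,000, which meets the USD 67,000 floor, which satisfies one of the alternatives. Satisfied.
  (e) The claim is an employment claim, not a consumer claim, so this disjunct is met. Met.
  → Every requirement is satisfied — jurisdiction.
The Civil Court of Morport:
  (a) The amount in controversy is 75,000 dollars, which meets the USD 5,000 floor. Condition met.
  (b) Gideon Marchetti resides in Zefrow. The exception is not triggered, since the amount in controversy is 75,000 dollars, below the 82,000 dollars floor. Met.
  (c) The plaintiff resides in Zefrow, which is not Morport — that alternative is enough. Met.
  (d) The plaintiff resides in Zefrow, not Morport; no such written consent has been filed — every alternative fails. The proviso rescues it, though: the amount in controversy is 75,000 dollars, which meets the $25,000 floor. Satisfied.
  → Every requirement is satisfied — jurisdiction.
The Superior Court of Zefrow:
  (a) The amount in controversy is $75,000, which meets the USD 25,000 floor, so this disjunct is met. Condition met.
  (b) The claim is an employment claim, so this disjunct is met. And the carve-out is inapplicable — the amount in controversy is USD 75,000, above the 68,500 dollars ceiling. Satisfied.
  (c) Gideon Marchetti resides in Zefrow, so this disjunct is met. Satisfied.
  (d) The contract was executed in Morport, not Zefrow; the plaintiff resides in Zefrow — no alternative holds. The proviso rescues it, though: the amount in controversy is 75,000 dollars, which meets the $75,000 floor. Condition met.
  → All conditions met; jurisdiction exists.
Courts with jurisdiction: the Morport Court of Common Pleas, the Civil Court of Morport, the Superior Court of Zefrow — 3 in total.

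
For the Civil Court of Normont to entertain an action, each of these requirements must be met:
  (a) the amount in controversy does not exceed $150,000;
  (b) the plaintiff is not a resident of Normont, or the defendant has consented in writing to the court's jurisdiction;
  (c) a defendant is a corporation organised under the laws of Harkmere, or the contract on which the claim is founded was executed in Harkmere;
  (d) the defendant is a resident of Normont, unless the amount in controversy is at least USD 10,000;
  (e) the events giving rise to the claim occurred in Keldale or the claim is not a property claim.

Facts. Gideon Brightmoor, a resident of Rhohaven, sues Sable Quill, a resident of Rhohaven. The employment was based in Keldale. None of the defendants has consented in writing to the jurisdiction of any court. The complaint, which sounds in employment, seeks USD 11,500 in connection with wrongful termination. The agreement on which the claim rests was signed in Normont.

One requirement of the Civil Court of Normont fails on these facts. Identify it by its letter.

(c)

The Civil Court of Normont:
  (a) The amount in controversy is 11,500 dollars, within the USD 150,000 ceiling. Satisfied.
  (b) The plaintiff resides in Rhohaven, which is not Normont — that alternative is enough. Met.
  (c) No defendant is a corporation; the contract was executed in Normont, not Harkmere — every alternative fails. Not met.
  (d) The defendant resides in Rhohaven, not Normont. But the amount in controversy is 11,500 dollars, which meets the 10,000 dollars floor, and the 'unless' clause therefore excuses the requirement. Satisfied.
  (e) The operative events occurred in Keldale, which satisfies one of the alternatives. Satisfied.
Only condition (c) fails.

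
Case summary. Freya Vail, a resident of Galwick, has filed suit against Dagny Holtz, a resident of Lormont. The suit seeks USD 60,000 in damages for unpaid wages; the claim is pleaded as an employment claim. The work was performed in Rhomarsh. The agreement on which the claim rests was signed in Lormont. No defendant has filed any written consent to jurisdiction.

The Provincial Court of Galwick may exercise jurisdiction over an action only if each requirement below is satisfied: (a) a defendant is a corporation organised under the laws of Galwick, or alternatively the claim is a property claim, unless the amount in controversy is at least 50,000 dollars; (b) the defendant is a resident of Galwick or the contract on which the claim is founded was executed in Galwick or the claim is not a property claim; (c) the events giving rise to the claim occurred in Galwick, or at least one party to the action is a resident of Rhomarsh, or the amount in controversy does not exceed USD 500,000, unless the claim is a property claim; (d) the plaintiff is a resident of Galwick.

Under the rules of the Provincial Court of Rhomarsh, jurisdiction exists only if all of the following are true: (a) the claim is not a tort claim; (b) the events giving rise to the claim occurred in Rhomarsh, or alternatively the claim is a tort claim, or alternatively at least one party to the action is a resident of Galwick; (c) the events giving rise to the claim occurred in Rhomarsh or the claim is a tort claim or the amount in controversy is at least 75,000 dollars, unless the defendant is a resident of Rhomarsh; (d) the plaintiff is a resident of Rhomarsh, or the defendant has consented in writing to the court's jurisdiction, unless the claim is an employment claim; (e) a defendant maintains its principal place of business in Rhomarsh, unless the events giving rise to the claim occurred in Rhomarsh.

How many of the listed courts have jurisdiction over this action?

The Provincial Court of Galwick:
  (a) No defendant is a corporation; the claim is an employment claim, not a property claim — none of the alternatives is met. However, the amount in controversy is $60,000, which meets the USD 50,000 floor, so the 'unless' proviso supplies this condition. Condition met.
  (b) The claim is an employment claim, not a property claim, so one alternative holds. Satisfied.
  (c) The amount in controversy is 60,000 dollars, within the $500,000 ceiling, which satisfies one of the alternatives. Met.
  (d) The plaintiff resides in Galwick. Met.
  → Jurisdiction lies.
The Provincial Court of Rhomarsh:
  (a) The claim is an employment claim, not a tort claim. Condition met.
  (b) The operative events occurred in Rhomarsh, which satisfies one of the alternatives. Satisfied.
  (c) The operative events occurred in Rhomarsh, so this disjunct is met. Condition met.
  (d) The plaintiff resides in Galwick, not Rhomarsh; no such written consent has been filed — none of the alternatives is met. But the claim is an employment claim, and the 'unless' clause therefore excuses the requirement. Satisfied.
  (e) No defendant is a corporation. However, the operative events occurred in Rhomarsh, so the 'unless' proviso supplies this condition. Condition met.
  → Jurisdiction lies.
Courts with jurisdiction: the Provincial Court of Galwick, the Provincial Court of Rhomarsh — 2 in total.

2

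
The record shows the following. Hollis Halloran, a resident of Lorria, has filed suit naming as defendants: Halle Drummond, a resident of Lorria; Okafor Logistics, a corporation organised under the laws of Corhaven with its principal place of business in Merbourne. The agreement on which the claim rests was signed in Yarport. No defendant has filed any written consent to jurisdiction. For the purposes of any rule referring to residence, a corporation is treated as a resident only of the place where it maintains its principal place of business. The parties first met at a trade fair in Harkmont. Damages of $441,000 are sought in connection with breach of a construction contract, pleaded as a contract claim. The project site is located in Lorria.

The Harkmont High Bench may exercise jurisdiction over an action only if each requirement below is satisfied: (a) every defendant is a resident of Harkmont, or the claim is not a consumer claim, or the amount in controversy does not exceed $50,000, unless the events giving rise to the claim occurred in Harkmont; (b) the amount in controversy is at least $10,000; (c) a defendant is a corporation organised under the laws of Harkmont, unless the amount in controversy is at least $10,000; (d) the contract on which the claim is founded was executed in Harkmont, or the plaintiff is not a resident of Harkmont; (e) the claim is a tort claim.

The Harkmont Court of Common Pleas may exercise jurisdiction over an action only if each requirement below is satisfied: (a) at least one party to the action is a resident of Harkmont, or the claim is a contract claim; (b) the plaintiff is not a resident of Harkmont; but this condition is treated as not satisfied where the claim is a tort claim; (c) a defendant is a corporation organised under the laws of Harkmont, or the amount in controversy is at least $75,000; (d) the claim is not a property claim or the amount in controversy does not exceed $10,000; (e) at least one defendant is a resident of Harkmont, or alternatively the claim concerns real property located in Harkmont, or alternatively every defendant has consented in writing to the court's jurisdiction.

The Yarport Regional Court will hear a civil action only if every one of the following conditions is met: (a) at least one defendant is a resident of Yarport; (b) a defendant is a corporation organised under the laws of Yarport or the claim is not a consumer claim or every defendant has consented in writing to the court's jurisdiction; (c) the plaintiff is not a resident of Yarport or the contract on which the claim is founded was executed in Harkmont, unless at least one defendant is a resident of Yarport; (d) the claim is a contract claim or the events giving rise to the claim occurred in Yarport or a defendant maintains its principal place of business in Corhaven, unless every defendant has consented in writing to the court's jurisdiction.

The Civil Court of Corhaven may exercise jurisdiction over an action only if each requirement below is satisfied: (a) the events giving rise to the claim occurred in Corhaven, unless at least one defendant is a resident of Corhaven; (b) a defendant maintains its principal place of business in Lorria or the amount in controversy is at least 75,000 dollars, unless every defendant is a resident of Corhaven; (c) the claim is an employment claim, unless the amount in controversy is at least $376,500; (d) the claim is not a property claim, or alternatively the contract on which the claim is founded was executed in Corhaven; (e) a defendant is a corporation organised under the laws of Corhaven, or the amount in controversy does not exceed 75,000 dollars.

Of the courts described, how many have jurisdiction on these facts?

The Harkmont High Bench:
  (a) The claim is a contract claim, not a consumer claim, which satisfies one of the alternatives. Met.
  (b) The amount in controversy is $441,000, which meets the USD 10,000 floor. Condition met.
  (c) The corporate defendant(s) are organised in Corhaven, not Harkmont. However, the amount in controversy is 441,000 dollars, which meets the $10,000 floor, so the 'unless' proviso supplies this condition. Condition met.
  (d) The plaintiff resides in Lorria, which is not Harkmont, so one alternative holds. Condition met.
  (e) The claim is a contract claim, not a tort claim. Not met.
  → Not every requirement is met — no jurisdiction.
The Harkmont Court of Common Pleas:
  (a) The claim is a contract claim, so one alternative holds. Condition met.
  (b) The plaintiff resides in Lorria, which is not Harkmont. And the carve-out is inapplicable — the claim is a contract claim, not a tort claim. Satisfied.
  (c) The amount in controversy is USD 441,000, which meets the USD 75,000 floor, which satisfies one of the alternatives. Met.
  (d) The claim is a contract claim, not a property claim, so this disjunct is met. Satisfied.
  (e) No defendant resides in Harkmont (they reside in Lorria, Merbourne); the claim does not concern real property; no such written consent has been filed — no alternative holds. Not met.
  → No jurisdiction.
The Yarport Regional Court:
  (a) No defendant resides in Yarport (they reside in Lorria, Merbourne). Not met.
  (b) The claim is a contract claim, not a consumer claim, so this disjunct is met. Satisfied.
  (c) The plaintiff resides in Lorria, which is not Yarport, so this disjunct is met. Condition met.
  (d) The claim is a contract claim, so this disjunct is met. Met.
  → The court lacks jurisdiction.
The Civil Court of Corhaven:
  (a) The operative events occurred in Lorria, not Corhaven. Nor does the 'unless' clause help: no defendant resides in Corhaven (they reside in Lorria, Merbourne). Not satisfied.
  (b) The amount in controversy is $441,000, which meets the 75,000 dollars floor, which satisfies one of the alternatives. Condition met.
  (c) The claim is a contract claim, not an employment claim. However, the amount in controversy is $441,000, which meets the $376,500 floor, so the 'unless' proviso supplies this condition. Condition met.
  (d) The claim is a contract claim, not a property claim — that alternative is enough. Satisfied.
  (e) Okafor Logistics is organised under the laws of Corhaven, so one alternative holds. Met.
  → The court lacks jurisdiction.
No court satisfies all of its conditions.

0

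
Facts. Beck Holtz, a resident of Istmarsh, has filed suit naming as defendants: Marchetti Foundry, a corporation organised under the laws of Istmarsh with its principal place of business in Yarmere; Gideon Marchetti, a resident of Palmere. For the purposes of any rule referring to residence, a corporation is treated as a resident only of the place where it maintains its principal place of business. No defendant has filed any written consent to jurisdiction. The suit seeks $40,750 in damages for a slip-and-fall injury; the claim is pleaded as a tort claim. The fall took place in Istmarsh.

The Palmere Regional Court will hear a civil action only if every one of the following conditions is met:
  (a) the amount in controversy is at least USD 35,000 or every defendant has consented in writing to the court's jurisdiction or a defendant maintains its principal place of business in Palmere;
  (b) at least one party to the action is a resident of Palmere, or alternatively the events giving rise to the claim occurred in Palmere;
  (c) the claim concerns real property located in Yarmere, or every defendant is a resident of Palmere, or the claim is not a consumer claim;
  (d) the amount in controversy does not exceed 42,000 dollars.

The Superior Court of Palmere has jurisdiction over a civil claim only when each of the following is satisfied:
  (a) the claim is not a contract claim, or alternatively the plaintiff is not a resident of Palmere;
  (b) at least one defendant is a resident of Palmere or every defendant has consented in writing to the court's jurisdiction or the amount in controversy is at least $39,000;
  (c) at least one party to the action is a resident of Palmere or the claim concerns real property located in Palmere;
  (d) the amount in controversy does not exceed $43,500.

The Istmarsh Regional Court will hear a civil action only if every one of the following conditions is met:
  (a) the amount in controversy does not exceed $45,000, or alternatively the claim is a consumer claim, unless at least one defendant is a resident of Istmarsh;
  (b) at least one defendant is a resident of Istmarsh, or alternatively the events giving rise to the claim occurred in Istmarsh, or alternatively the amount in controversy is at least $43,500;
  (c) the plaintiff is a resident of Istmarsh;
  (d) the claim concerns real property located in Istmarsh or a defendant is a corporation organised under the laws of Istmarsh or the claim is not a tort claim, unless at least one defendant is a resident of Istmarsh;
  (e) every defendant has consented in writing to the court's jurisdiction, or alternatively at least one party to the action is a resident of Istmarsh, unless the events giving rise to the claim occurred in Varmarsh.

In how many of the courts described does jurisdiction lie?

The Palmere Regional Court:
  (a) The amount in controversy is USD 40,750, which meets the $35,000 floor, so one alternative holds. Satisfied.
  (b) Gideon Marchetti resides in Palmere, so one alternative holds. Condition met.
  (c) The claim is a tort claim, not a consumer claim, so this disjunct is met. Satisfied.
  (d) The amount in controversy is 40,750 dollars, within the $42,000 ceiling. Condition met.
  → Every requirement is satisfied — jurisdiction.
The Superior Court of Palmere:
  (a) The claim is a tort claim, not a contract claim, which satisfies one of the alternatives. Condition met.
  (b) Gideon Marchetti resides in Palmere, so one alternative holds. Satisfied.
  (c) Gideon Marchetti resides in Palmere, so one alternative holds. Met.
  (d) The amount in controversy is 40,750 dollars, within the USD 43,500 ceiling. Condition met.
  → Jurisdiction lies.
The Istmarsh Regional Court:
  (a) The amount in controversy is 40,750 dollars, within the 45,000 dollars ceiling — that alternative is enough. Condition met.
  (b) The operative events occurred in Istmarsh, so this disjunct is met. Condition met.
  (c) The plaintiff resides in Istmarsh. Condition met.
  (d) Marchetti Foundry is organised under the laws of Istmarsh, so one alternative holds. Condition met.
  (e) Beck Holtz resides in Istmarsh — that alternative is enough. Satisfied.
  → Every requirement is satisfied — jurisdiction.
Courts with jurisdiction: the Palmere Regional Court, the Superior Court of Palmere, the Istmarsh Regional Court — 3 in total.

3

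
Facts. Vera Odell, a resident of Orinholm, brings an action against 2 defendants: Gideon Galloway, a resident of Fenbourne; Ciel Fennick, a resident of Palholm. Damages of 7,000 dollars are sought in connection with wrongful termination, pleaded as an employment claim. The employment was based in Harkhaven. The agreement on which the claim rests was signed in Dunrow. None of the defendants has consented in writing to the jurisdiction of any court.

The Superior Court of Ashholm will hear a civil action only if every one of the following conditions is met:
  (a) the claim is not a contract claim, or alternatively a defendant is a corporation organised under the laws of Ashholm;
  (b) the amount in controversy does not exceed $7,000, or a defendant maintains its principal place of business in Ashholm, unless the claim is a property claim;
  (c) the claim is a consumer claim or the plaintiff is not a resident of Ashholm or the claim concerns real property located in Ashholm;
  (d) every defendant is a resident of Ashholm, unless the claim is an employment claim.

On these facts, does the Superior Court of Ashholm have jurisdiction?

Yes

The Superior Court of Ashholm:
  (a) The claim is an employment claim, not a contract claim, so one alternative holds. Satisfied.
  (b) The amount in controversy is USD 7,000, within the 7,000 dollars ceiling, which satisfies one of the alternatives. Condition met.
  (c) The plaintiff resides in Orinholm, which is not Ashholm, so this disjunct is met. Met.
  (d) The defendants reside as follows — Gideon Galloway in Fenbourne, Ciel Fennick in Palholm — not all in Ashholm. However, the claim is an employment claim, so the 'unless' proviso supplies this condition. Satisfied.
  → Jurisdiction lies.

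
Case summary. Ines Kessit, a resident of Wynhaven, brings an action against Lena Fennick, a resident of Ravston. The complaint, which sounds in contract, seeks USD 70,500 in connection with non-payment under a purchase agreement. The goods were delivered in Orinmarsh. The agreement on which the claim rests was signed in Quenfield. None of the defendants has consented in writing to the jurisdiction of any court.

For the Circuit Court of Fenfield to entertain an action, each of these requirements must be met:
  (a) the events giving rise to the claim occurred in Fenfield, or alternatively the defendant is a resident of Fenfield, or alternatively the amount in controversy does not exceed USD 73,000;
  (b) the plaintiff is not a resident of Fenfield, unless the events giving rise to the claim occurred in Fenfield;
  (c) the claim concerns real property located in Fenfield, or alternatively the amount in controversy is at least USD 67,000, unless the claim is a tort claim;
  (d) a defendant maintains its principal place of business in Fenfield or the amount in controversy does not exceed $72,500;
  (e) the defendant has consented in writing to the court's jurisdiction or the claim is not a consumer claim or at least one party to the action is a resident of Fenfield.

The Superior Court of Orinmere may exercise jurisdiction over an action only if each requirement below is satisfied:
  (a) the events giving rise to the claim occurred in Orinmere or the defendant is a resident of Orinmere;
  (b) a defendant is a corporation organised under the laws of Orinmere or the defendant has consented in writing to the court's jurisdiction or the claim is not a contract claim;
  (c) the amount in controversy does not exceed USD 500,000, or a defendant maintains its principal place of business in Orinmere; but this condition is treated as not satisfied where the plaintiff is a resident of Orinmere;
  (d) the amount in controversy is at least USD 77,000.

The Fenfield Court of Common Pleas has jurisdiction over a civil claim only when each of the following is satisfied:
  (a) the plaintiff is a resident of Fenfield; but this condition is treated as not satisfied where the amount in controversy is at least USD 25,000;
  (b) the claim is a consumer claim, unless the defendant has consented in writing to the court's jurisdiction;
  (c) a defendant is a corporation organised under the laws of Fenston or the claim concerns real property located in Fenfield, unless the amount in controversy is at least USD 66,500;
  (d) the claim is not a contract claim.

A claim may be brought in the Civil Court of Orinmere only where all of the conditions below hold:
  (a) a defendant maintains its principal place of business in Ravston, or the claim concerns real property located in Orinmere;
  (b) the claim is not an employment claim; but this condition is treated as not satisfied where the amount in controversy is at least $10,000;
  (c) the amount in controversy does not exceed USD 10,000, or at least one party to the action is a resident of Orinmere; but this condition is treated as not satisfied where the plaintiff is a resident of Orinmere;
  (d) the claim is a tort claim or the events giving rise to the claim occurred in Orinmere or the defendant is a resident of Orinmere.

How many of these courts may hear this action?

1

The Circuit Court of Fenfield:
  (a) The amount in controversy is $70,500, within the $73,000 ceiling, so this disjunct is met. Satisfied.
  (b) The plaintiff resides in Wynhaven, which is not Fenfield. Satisfied.
  (c) The amount in controversy is 70,500 dollars, which meets the $67,000 floor — that alternative is enough. Met.
  (d) The amount in controversy is 70,500 dollars, within the USD 72,500 ceiling, which satisfies one of the alternatives. Condition met.
  (e) The claim is a contract claim, not a consumer claim, so this disjunct is met. Condition met.
  → Jurisdiction lies.
The Superior Court of Orinmere:
  (a) The operative events occurred in Orinmarsh, not Orinmere; the defendant resides in Ravston, not Orinmere — none of the alternatives is met. Fails.
  (b) No defendant is a corporation; no such written consent has been filed; the claim is a contract claim — every alternative fails. Condition not met.
  (c) The amount in controversy is USD 70,500, within the $500,000 ceiling, so this disjunct is met. And the carve-out is inapplicable — the plaintiff resides in Wynhaven, not Orinmere. Met.
  (d) The amount in controversy is USD 70,500, below the USD 77,000 floor. Condition not met.
  → The court lacks jurisdiction.
The Fenfield Court of Common Pleas:
  (a) The plaintiff resides in Wynhaven, not Fenfield. Fails.
  (b) The claim is a contract claim, not a consumer claim. The proviso offers no rescue either, since no such written consent has been filed. Fails.
  (c) No defendant is a corporation; the claim does not concern real property — no alternative holds. The proviso rescues it, though: the amount in controversy is $70,500, which meets the $66,500 floor. Satisfied.
  (d) The claim is a contract claim. Condition not met.
  → No jurisdiction.
The Civil Court of Orinmere:
  (a) No defendant is a corporation; the claim does not concern real property — none of the alternatives is met. Fails.
  (b) The claim is a contract claim, not an employment claim. However, the amount in controversy is USD 70,500, which meets the USD 10,000 floor, which falls within the stated exception and so defeats the condition. Not satisfied.
  (c) The amount in controversy is 70,500 dollars, above the $10,000 ceiling; no party resides in Orinmere — none of the alternatives is met. Not satisfied.
  (d) The claim is a contract claim, not a tort claim; the operative events occurred in Orinmarsh, not Orinmere; the defendant resides in Ravston, not Orinmere — every alternative fails. Fails.
  → Not every requirement is met — no jurisdiction.
Courts with jurisdiction: the Circuit Court of Fenfield — 1 in total.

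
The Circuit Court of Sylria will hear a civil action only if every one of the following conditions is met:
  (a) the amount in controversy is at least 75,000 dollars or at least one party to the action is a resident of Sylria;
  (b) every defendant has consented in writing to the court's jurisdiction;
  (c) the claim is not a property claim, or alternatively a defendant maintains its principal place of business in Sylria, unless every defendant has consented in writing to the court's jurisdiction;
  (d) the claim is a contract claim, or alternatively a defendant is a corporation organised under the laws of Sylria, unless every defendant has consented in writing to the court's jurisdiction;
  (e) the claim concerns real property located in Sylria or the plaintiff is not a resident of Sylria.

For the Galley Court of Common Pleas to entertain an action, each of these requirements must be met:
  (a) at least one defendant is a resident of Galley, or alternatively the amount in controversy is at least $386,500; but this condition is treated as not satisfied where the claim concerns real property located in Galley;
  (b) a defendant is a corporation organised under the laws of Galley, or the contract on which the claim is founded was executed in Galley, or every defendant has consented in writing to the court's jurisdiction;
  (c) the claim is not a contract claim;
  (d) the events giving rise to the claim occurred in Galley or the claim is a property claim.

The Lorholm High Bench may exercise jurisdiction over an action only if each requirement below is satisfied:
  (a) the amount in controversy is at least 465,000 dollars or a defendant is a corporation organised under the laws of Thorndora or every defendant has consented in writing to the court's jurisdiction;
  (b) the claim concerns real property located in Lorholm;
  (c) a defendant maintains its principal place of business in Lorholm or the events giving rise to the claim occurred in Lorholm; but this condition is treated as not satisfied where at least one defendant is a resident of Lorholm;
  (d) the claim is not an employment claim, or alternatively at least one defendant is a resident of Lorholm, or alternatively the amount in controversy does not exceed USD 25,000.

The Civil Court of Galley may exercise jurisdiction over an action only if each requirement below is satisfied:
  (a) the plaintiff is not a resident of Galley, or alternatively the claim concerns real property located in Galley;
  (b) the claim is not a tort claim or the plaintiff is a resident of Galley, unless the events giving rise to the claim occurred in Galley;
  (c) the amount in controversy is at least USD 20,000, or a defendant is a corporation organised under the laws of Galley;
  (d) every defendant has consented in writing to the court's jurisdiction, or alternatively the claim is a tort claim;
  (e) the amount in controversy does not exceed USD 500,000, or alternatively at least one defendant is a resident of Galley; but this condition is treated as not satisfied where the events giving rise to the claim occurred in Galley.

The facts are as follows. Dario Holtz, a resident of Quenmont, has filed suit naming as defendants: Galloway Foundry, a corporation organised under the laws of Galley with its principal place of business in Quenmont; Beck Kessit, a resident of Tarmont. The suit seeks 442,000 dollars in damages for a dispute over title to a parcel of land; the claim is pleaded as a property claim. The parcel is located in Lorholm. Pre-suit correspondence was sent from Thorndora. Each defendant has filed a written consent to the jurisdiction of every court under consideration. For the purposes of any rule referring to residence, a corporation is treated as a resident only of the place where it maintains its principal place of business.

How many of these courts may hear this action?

4

The Circuit Court of Sylria:
  (a) The amount in controversy is 442,000 dollars, which meets the USD 75,000 floor, so this disjunct is met. Satisfied.
  (b) Every defendant has filed written consent. Satisfied.
  (c) The claim is a property claim; the corporate defendant(s) have their principal place of business in Quenmont, not Sylria — every alternative fails. However, every defendant has filed written consent, so the 'unless' proviso supplies this condition. Condition met.
  (d) The claim is a property claim, not a contract claim; the corporate defendant(s) are organised in Galley, not Sylria — none of the alternatives is met. The proviso rescues it, though: every defendant has filed written consent. Condition met.
  (e) The plaintiff resides in Quenmont, which is not Sylria, so one alternative holds. Satisfied.
  → All conditions met; jurisdiction exists.
The Galley Court of Common Pleas:
  (a) The amount in controversy is 442,000 dollars, which meets the 386,500 dollars floor, so one alternative holds. The exception is not triggered, since the property lies in Lorholm, not Galley. Met.
  (b) Galloway Foundry is organised under the laws of Galley, so one alternative holds. Met.
  (c) The claim is a property claim, not a contract claim. Satisfied.
  (d) The claim is a property claim, which satisfies one of the alternatives. Condition met.
  → All conditions met; jurisdiction exists.
The Lorholm High Bench:
  (a) Every defendant has filed written consent, so one alternative holds. Satisfied.
  (b) The property lies in Lorholm. Condition met.
  (c) The operative events occurred in Lorholm, so this disjunct is met. The carve-out does not apply: no defendant resides in Lorholm (they reside in Quenmont, Tarmont). Satisfied.
  (d) The claim is a property claim, not an employment claim — that alternative is enough. Satisfied.
  → Every requirement is satisfied — jurisdiction.
The Civil Court of Galley:
  (a) The plaintiff resides in Quenmont, which is not Galley, which satisfies one of the alternatives. Met.
  (b) The claim is a property claim, not a tort claim, which satisfies one of the alternatives. Met.
  (c) The amount in controversy is USD 442,000, which meets the 20,000 dollars floor, so one alternative holds. Satisfied.
  (d) Every defendant has filed written consent, which satisfies one of the alternatives. Satisfied.
  (e) The amount in controversy is USD 442,000, within the 500,000 dollars ceiling — that alternative is enough. And the carve-out is inapplicable — the operative events occurred in Lorholm, not Galley. Satisfied.
  → Every requirement is satisfied — jurisdiction.
Courts with jurisdiction: the Circuit Court of Sylria, the Galley Court of Common Pleas, the Lorholm High Bench, the Civil Court of Galley — 4 in total.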